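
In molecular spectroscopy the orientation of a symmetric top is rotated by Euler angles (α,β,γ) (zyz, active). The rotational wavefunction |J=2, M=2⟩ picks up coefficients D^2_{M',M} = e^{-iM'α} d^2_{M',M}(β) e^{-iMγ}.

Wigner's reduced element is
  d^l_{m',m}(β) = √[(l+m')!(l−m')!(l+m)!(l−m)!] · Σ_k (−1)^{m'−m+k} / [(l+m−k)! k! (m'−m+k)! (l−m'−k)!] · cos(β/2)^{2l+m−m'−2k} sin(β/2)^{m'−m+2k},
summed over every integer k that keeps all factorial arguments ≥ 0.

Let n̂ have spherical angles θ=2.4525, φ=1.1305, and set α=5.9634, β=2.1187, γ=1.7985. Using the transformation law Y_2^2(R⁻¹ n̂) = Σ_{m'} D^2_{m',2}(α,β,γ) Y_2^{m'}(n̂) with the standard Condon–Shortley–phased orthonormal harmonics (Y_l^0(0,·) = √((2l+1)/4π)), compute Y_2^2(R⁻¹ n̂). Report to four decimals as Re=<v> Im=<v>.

Need the full column D^2_{m',2} for m'=−2..2 at α=5.9634, β=2.1187, γ=1.7985.
cos(β/2)=0.489439, sin(β/2)=0.872038
d^2_{-2,2}: single k=4 term ⇒ +0.578283;  D = -0.264892+0.514047i
d^2_{-1,2}: single k=3 term ⇒ +0.649134;  D = -0.463667+0.454299i
d^2_{0,2}: single k=2 term ⇒ +0.446214;  D = -0.400737+0.196257i
d^2_{1,2}: single k=1 term ⇒ +0.204485;  D = -0.202607+0.027648i
d^2_{2,2}: single k=0 term ⇒ +0.057384;  D = -0.056414-0.010508i
Y_2^{m'}(θ=2.4525,φ=1.1305) and Σ D·Y over m':
  (-0.2649+0.5140i)·(-0.0994-0.1204i)  (-0.4637+0.4543i)·(-0.1616+0.3430i)  (-0.4007+0.1963i)·(+0.2483+0.0000i)  (-0.2026+0.0276i)·(+0.1616+0.3430i)  (-0.0564-0.0105i)·(-0.0994+0.1204i)
Y_2^2(R⁻¹ n̂) = -0.127479-0.273695i

Re=-0.1275 Im=-0.2737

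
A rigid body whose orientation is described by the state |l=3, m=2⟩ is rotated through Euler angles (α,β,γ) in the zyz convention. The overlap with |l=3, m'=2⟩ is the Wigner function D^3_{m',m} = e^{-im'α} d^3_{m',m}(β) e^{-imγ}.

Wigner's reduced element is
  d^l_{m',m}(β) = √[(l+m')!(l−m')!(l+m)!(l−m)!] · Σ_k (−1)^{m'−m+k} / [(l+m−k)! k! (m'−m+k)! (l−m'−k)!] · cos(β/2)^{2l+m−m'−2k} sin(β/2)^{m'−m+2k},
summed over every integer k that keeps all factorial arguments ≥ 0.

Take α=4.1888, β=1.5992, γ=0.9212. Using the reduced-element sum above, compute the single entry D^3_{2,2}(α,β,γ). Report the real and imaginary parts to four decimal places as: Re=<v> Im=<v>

Re=0.3445 Im=-0.3514

Split into d^3_{2,2}(β=1.5992) × two z-phases.
Half-angle: c=0.696994, s=0.717077. N=√(120·1·120·1)=120.000000
Admissible k: 0..1 (factorial args all ≥0)
  k=0: (−1)^0·120.0000/(120)·0.6970^6·0.7171^0 = +0.114650
  k=1: (−1)^1·120.0000/(24)·0.6970^4·0.7171^2 = -0.606760
d^3_{2,2}(1.5992) = +0.114650 -0.606760 = -0.492111
D = (-0.500017-0.866016i)·(-0.492111)·(-0.268277-0.963342i) = +0.344540-0.351376i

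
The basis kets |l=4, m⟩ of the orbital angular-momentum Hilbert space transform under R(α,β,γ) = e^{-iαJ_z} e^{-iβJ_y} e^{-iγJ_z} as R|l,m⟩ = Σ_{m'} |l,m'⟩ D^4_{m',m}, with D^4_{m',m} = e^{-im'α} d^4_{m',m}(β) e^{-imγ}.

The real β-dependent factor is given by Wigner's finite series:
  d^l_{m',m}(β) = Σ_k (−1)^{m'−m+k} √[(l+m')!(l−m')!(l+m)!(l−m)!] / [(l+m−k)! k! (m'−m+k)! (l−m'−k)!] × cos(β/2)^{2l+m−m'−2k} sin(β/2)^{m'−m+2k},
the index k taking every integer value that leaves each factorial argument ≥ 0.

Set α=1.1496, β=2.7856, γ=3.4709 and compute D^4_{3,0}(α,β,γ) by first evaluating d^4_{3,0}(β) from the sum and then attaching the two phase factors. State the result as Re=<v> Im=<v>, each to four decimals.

Split into d^4_{3,0}(β=2.7856) × two z-phases.
Half-angle: c=0.177058, s=0.984200. N=√(5040·1·24·24)=1703.830978
The bounds max(0,m−m')=0 and min(l+m,l−m')=1 give 2 terms
  k=0: (−1)^3·1703.8310/(144)·0.1771^5·0.9842^3 = -0.001963
  k=1: (−1)^4·1703.8310/(144)·0.1771^3·0.9842^5 = +0.060650
d^4_{3,0}(2.7856) = -0.001963 +0.060650 = +0.058687
D = (-0.953182+0.302398i)·(+0.058687)·(+1.000000+0.000000i) = -0.055939+0.017747i

Re=-0.0559 Im=0.0177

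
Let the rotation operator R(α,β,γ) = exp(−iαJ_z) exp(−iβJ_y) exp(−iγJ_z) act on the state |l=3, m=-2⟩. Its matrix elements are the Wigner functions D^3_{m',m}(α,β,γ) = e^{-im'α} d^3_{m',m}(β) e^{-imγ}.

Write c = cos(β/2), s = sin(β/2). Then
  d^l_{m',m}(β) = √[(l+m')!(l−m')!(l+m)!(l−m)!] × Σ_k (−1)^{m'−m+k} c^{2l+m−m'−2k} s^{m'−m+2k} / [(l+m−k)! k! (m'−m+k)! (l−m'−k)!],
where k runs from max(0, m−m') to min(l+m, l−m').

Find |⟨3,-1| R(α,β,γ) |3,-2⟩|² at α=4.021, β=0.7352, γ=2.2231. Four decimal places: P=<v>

First d^3_{-1,-2}(β=0.7352), then the phase factors e^{-i(-1)α} and e^{-i(-2)γ}:
With c≡cos(β/2)=0.933193 and s≡sin(β/2)=0.359377, N=[2·24·1·120]^{1/2}=75.894664
Admissible k: 0..1 (factorial args all ≥0)
  k=0: (−1)^1·75.8947/(24)·0.9332^5·0.3594^1 = -0.804278
  k=1: (−1)^2·75.8947/(12)·0.9332^3·0.3594^3 = +0.238558
d^3_{-1,-2}(0.7352) = -0.804278 +0.238558 = -0.565720
|D^3_{-1,-2}|² = |d^3_{-1,-2}(β)|² = (-0.565720)² = 0.320039 (the z-rotation phases have unit modulus)

P=0.3200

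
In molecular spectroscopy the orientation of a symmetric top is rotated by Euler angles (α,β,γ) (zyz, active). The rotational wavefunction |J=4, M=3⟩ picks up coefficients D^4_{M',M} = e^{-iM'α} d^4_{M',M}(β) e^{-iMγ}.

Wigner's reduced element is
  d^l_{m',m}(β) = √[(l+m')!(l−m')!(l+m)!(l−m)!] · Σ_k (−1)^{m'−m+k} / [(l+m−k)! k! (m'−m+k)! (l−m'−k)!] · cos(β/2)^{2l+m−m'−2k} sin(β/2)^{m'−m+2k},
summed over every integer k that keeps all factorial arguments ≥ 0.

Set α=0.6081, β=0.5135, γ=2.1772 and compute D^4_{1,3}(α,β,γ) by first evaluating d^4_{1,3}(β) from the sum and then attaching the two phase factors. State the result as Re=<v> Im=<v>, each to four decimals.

Re=0.2430 Im=-0.2803

First d^4_{1,3}(β=0.5135), then the phase factors e^{-i(1)α} and e^{-i(3)γ}:
Half-angle: c=0.967220, s=0.253938. N=√(120·6·5040·1)=1904.940944
Admissible k: 2..3 (factorial args all ≥0)
  k=2: (−1)^0·1904.9409/(240)·0.9672^6·0.2539^2 = +0.419063
  k=3: (−1)^1·1904.9409/(144)·0.9672^4·0.2539^4 = -0.048143
d^4_{1,3}(0.5135) = +0.419063 -0.048143 = +0.370920
Attach z-rotation phases: D = e^{-i(1)(0.6081)}·(+0.370920)·e^{-i(3)(2.1772)} = +0.242981-0.280254i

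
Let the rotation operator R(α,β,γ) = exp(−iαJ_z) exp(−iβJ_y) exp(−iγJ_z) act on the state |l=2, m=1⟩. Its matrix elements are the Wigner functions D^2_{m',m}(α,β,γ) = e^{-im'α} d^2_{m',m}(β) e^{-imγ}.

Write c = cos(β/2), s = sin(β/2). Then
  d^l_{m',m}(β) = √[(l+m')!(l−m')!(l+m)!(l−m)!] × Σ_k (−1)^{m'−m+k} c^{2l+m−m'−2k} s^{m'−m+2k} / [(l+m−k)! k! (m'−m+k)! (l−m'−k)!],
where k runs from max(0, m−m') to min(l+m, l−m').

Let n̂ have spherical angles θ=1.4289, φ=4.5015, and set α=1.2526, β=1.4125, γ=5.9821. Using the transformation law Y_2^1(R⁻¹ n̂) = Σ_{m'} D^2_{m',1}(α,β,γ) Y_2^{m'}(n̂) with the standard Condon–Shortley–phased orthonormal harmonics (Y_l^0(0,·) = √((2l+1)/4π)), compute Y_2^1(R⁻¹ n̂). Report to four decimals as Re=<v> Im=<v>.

Need the full column D^2_{m',1} for m'=−2..2 at α=1.2526, β=1.4125, γ=5.9821.
cos(β/2)=0.760801, sin(β/2)=0.648985
d^2_{-2,1}: single k=3 term ⇒ +0.415916;  D = -0.392753+0.136861i
d^2_{-1,1}: k∈[2..3] ⇒ +0.731363 -0.177394 = +0.553969;  D = +0.009479+0.553888i
d^2_{0,1}: k∈[1..2] ⇒ +0.700041 -0.509391 = +0.190650;  D = +0.182074+0.056539i
d^2_{1,1}: k∈[0..1] ⇒ +0.335030 -0.731363 = -0.396333;  D = -0.230052+0.322732i
d^2_{2,1}: single k=0 term ⇒ -0.571581;  D = +0.338275+0.460733i
Y_2^{m'}(θ=1.4289,φ=4.5015) and Σ D·Y over m':
  (-0.3928+0.1369i)·(-0.3454-0.1550i)  (+0.0095+0.5539i)·(-0.0226+0.1058i)  (+0.1821+0.0565i)·(-0.2965+0.0000i)  (-0.2301+0.3227i)·(+0.0226+0.1058i)  (+0.3383+0.4607i)·(-0.3454+0.1550i)
Y_2^1(R⁻¹ n̂) = -0.183489-0.138428i

Re=-0.1835 Im=-0.1384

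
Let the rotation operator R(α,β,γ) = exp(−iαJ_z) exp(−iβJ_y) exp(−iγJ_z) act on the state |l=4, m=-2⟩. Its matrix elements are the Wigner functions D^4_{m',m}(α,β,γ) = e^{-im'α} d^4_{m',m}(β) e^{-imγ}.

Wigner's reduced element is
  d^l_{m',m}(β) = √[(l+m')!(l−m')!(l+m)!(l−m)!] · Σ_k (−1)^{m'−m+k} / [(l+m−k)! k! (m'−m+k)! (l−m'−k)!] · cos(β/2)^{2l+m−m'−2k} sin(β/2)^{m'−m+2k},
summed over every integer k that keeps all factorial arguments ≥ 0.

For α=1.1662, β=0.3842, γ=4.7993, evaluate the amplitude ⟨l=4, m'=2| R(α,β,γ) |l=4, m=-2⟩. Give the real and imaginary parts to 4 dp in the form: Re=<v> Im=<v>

D^4_{2,-2}(1.1662,0.3842,4.7993) = e^{-i·2·1.1662}·d^4_{2,-2}(0.3842)·e^{-i·-2·4.7993}. Compute d first:
With c≡cos(β/2)=0.981605 and s≡sin(β/2)=0.190921, N=[720·2·2·720]^{1/2}=1440.000000
k∈{0,1,2} keeps every argument non-negative
  k=0: (−1)^4·1440.0000/(96)·0.9816^4·0.1909^4 = +0.018503
  k=1: (−1)^5·1440.0000/(120)·0.9816^2·0.1909^6 = -0.000560
  k=2: (−1)^6·1440.0000/(1440)·0.9816^0·0.1909^8 = +0.000002
d^4_{2,-2}(0.3842) = +0.018503 -0.000560 +0.000002 = +0.017945
D = (-0.690083-0.723730i)·(+0.017945)·(-0.984931-0.172948i) = +0.009951+0.014933i

Re=0.0100 Im=0.0149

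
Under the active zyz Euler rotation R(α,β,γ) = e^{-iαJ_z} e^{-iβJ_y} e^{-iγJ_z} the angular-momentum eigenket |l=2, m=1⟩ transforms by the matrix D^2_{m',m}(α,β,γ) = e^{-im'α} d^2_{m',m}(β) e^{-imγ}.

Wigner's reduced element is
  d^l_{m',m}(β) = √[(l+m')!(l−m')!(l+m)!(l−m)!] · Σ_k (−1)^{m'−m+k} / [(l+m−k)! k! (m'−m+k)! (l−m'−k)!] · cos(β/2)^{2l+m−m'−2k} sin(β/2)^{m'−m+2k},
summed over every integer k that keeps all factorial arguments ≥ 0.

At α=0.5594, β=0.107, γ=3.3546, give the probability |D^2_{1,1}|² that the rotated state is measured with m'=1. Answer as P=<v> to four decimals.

P=0.9717

D^2_{1,1}(0.5594,0.107,3.3546) = e^{-i·1·0.5594}·d^2_{1,1}(0.107)·e^{-i·1·3.3546}. Compute d first:
c=cos(0.107/2)=0.998569, s=sin(0.107/2)=0.053474; N=√[6·1·6·1]=6.000000
Admissible k: 0..1 (factorial args all ≥0)
  k=0: (−1)^0·6.0000/(6)·0.9986^4·0.0535^0 = +0.994289
  k=1: (−1)^1·6.0000/(2)·0.9986^2·0.0535^2 = -0.008554
d^2_{1,1}(0.107) = +0.994289 -0.008554 = +0.985735
|D^2_{1,1}|² = |d^2_{1,1}(β)|² = (+0.985735)² = 0.971674 (the z-rotation phases have unit modulus)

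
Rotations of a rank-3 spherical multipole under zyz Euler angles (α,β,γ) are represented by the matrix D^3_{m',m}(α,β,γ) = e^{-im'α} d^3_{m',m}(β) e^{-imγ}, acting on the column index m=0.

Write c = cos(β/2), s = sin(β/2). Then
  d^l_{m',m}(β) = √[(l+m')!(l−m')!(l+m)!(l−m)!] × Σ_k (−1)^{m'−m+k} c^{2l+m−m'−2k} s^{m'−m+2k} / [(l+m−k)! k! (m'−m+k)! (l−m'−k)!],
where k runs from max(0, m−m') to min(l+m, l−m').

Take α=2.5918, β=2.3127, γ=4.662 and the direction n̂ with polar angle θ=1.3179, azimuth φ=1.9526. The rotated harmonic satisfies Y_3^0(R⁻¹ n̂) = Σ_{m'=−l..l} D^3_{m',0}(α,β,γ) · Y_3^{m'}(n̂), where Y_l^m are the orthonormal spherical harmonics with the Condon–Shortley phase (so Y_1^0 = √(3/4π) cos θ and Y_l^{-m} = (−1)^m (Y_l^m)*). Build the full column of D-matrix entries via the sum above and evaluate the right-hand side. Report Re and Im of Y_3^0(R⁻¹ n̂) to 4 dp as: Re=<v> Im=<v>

Re=-0.3292 Im=0.0000

Need the full column D^3_{m',0} for m'=−3..3 at α=2.5918, β=2.3127, γ=4.662.
cos(β/2)=0.402683, sin(β/2)=0.915339
d^3_{-3,0}: single k=3 term ⇒ +0.223950;  D = +0.017580+0.223259i
d^3_{-2,0}: k∈[2..3] ⇒ +0.120664 -0.623471 = -0.502807;  D = -0.228257+0.448010i
d^3_{-1,0}: k∈[1..3] ⇒ +0.033573 -0.520414 +0.896324 = +0.409483;  D = -0.349139+0.213959i
d^3_{0,0}: k∈[0..3] ⇒ +0.004264 -0.198272 +1.024467 -0.588157 = +0.242303;  D = +0.242303+0.000000i
d^3_{1,0}: k∈[0..2] ⇒ -0.033573 +0.520414 -0.896324 = -0.409483;  D = +0.349139+0.213959i
d^3_{2,0}: k∈[0..1] ⇒ +0.120664 -0.623471 = -0.502807;  D = -0.228257-0.448010i
d^3_{3,0}: single k=0 term ⇒ -0.223950;  D = -0.017580+0.223259i
Y_3^{m'}(θ=1.3179,φ=1.9526) and Σ D·Y over m':
  (+0.0176+0.2233i)·(+0.3449+0.1563i)  (-0.2283+0.4480i)·(-0.1731+0.1658i)  (-0.3491+0.2140i)·(+0.0801+0.1995i)  (+0.2423+0.0000i)·(-0.2509+0.0000i)  (+0.3491+0.2140i)·(-0.0801+0.1995i)  (-0.2283-0.4480i)·(-0.1731-0.1658i)  (-0.0176+0.2233i)·(-0.3449+0.1563i)
Y_3^0(R⁻¹ n̂) = -0.329205+0.000000i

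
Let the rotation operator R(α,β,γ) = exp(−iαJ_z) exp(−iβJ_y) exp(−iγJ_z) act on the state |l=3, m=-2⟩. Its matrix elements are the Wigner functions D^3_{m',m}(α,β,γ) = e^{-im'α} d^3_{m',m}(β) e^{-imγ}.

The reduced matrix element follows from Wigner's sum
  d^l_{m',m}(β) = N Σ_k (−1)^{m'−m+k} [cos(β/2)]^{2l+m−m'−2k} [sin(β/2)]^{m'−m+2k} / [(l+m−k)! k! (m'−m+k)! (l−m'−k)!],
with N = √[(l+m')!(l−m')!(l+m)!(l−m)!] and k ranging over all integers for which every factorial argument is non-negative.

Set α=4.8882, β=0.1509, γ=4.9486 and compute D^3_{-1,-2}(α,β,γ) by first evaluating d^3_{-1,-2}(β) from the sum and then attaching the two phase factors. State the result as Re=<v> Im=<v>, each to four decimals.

D^3_{-1,-2}(4.8882,0.1509,4.9486) = e^{-i·-1·4.8882}·d^3_{-1,-2}(0.1509)·e^{-i·-2·4.9486}. Compute d first:
c=cos(0.1509/2)=0.997155, s=sin(0.1509/2)=0.075378; N=√[2·24·1·120]=75.894664
Admissible k: 0..1 (factorial args all ≥0)
  k=0: (−1)^1·75.8947/(24)·0.9972^5·0.0754^1 = -0.234996
  k=1: (−1)^2·75.8947/(12)·0.9972^3·0.0754^3 = +0.002686
d^3_{-1,-2}(0.1509) = -0.234996 +0.002686 = -0.232310
Phases: e^{-i·(-1)·4.8882}=+0.174907-0.984585i, e^{-i·(-2)·4.9486}=-0.890469-0.455044i ⇒ D=+0.140264-0.185187i

Re=0.1403 Im=-0.1852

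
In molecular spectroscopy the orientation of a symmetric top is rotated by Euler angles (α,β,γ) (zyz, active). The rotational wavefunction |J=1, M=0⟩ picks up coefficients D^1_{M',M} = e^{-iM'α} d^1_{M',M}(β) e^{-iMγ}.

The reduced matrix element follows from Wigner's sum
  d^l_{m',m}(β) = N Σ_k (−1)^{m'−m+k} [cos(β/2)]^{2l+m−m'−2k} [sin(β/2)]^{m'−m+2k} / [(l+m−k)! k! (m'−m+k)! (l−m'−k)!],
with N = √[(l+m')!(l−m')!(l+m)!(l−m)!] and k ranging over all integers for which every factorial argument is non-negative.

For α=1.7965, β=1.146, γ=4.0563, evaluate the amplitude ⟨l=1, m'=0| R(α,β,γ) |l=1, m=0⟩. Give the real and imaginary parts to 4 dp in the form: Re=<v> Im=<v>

Split into d^1_{0,0}(β=1.146) × two z-phases.
With c≡cos(β/2)=0.840278 and s≡sin(β/2)=0.542155, N=[1·1·1·1]^{1/2}=1.000000
k∈{0,1} keeps every argument non-negative
  k=0: (−1)^0·1.0000/(1)·0.8403^2·0.5422^0 = +0.706068
  k=1: (−1)^1·1.0000/(1)·0.8403^0·0.5422^2 = -0.293932
d^1_{0,0}(1.146) = +0.706068 -0.293932 = +0.412135
Attach z-rotation phases: D = e^{-i(0)(1.7965)}·(+0.412135)·e^{-i(0)(4.0563)} = +0.412135+0.000000i

Re=0.4121 Im=0.0000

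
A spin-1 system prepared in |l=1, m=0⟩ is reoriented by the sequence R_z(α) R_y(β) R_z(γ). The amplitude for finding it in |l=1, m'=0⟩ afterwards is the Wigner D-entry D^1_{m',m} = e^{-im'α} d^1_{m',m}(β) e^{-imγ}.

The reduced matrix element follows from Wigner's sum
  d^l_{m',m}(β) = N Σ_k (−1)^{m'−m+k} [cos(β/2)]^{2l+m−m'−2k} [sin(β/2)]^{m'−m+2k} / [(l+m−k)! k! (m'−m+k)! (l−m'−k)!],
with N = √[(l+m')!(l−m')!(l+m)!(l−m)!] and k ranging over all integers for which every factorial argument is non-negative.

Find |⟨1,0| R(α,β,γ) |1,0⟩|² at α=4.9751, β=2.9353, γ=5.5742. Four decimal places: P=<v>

D^1_{0,0}(4.9751,2.9353,5.5742) = e^{-i·0·4.9751}·d^1_{0,0}(2.9353)·e^{-i·0·5.5742}. Compute d first:
Half-angle: c=0.102964, s=0.994685. N=√(1·1·1·1)=1.000000
k∈{0,1} keeps every argument non-negative
  k=0: (−1)^0·1.0000/(1)·0.1030^2·0.9947^0 = +0.010601
  k=1: (−1)^1·1.0000/(1)·0.1030^0·0.9947^2 = -0.989399
d^1_{0,0}(2.9353) = +0.010601 -0.989399 = -0.978797
|D^1_{0,0}|² = |d^1_{0,0}(β)|² = (-0.978797)² = 0.958044 (the z-rotation phases have unit modulus)

P=0.9580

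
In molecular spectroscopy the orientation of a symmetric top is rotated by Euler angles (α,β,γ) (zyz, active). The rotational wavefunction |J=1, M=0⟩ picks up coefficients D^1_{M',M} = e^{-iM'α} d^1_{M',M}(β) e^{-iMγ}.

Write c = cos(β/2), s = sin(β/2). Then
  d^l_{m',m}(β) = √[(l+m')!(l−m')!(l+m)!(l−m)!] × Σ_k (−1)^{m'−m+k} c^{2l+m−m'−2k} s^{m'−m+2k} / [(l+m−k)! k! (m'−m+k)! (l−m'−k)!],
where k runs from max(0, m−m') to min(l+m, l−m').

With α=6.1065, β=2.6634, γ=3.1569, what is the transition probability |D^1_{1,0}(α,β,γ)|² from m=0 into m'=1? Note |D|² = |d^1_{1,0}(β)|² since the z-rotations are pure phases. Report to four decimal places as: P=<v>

P=0.1059

First d^1_{1,0}(β=2.6634), then the phase factors e^{-i(1)α} and e^{-i(0)γ}:
Half-angle: c=0.236825, s=0.971552. N=√(2·1·1·1)=1.414214
The bounds max(0,m−m')=0 and min(l+m,l−m')=0 give 1 term
  k=0: (−1)^1·1.4142/(1)·0.2368^1·0.9716^1 = -0.325393
d^1_{1,0}(2.6634) = -0.325393
|D^1_{1,0}|² = |d^1_{1,0}(β)|² = (-0.325393)² = 0.105881 (the z-rotation phases have unit modulus)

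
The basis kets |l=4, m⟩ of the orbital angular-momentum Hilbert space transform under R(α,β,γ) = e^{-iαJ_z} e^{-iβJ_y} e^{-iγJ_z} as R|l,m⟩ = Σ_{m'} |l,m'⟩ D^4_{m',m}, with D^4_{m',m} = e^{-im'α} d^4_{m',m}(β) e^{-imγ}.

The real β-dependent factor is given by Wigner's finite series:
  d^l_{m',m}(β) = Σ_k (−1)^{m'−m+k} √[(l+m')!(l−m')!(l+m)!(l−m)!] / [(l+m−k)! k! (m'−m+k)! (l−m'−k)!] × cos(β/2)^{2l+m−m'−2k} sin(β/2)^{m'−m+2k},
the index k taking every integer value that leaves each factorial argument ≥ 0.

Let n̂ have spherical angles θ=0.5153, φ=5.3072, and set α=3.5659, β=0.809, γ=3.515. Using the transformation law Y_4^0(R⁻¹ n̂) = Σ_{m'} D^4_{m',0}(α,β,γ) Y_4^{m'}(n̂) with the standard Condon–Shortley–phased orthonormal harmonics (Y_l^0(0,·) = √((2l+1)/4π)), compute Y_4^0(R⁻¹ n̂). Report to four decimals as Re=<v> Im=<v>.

Need the full column D^4_{m',0} for m'=−4..4 at α=3.5659, β=0.809, γ=3.515.
cos(β/2)=0.919299, sin(β/2)=0.393559
d^4_{-4,0}: single k=4 term ⇒ +0.143356;  D = -0.018077+0.142212i
d^4_{-3,0}: k∈[3..4] ⇒ +0.473564 -0.086793 = +0.386771;  D = -0.113513-0.369739i
d^4_{-2,0}: k∈[2..4] ⇒ +0.886917 -0.433469 +0.029792 = +0.483240;  D = +0.319433+0.362606i
d^4_{-1,0}: k∈[1..4] ⇒ +0.976615 -1.073942 +0.196828 -0.006012 = +0.093489;  D = -0.085199-0.038488i
d^4_{0,0}: k∈[0..4] ⇒ +0.510100 -1.495828 +0.616837 -0.050245 +0.000576 = -0.418560;  D = -0.418560+0.000000i
d^4_{1,0}: k∈[0..3] ⇒ -0.976615 +1.073942 -0.196828 +0.006012 = -0.093489;  D = +0.085199-0.038488i
d^4_{2,0}: k∈[0..2] ⇒ +0.886917 -0.433469 +0.029792 = +0.483240;  D = +0.319433-0.362606i
d^4_{3,0}: k∈[0..1] ⇒ -0.473564 +0.086793 = -0.386771;  D = +0.113513-0.369739i
d^4_{4,0}: single k=0 term ⇒ +0.143356;  D = -0.018077-0.142212i
Y_4^{m'}(θ=0.5153,φ=5.3072) and Σ D·Y over m':
  (-0.0181+0.1422i)·(-0.0189-0.0180i)  (-0.1135-0.3697i)·(-0.1274+0.0276i)  (+0.3194+0.3626i)·(-0.1300+0.3243i)  (-0.0852-0.0385i)·(+0.2615+0.3865i)  (-0.4186+0.0000i)·(+0.0370+0.0000i)  (+0.0852-0.0385i)·(-0.2615+0.3865i)  (+0.3194-0.3626i)·(-0.1300-0.3243i)  (+0.1135-0.3697i)·(+0.1274+0.0276i)  (-0.0181-0.1422i)·(-0.0189+0.0180i)
Y_4^0(R⁻¹ n̂) = -0.293327-0.000000i

Re=-0.2933 Im=0.0000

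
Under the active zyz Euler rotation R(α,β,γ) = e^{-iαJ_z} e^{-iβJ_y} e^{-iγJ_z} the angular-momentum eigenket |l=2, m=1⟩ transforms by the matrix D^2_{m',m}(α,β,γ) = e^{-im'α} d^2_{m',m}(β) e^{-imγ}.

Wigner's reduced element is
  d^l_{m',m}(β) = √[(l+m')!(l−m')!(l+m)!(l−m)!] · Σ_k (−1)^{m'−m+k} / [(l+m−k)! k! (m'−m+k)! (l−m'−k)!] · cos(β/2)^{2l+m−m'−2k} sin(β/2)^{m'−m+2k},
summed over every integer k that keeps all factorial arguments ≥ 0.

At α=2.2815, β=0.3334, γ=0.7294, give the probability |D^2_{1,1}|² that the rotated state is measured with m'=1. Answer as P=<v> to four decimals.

Split into d^2_{1,1}(β=0.3334) × two z-phases.
c=cos(0.3334/2)=0.986138, s=sin(0.3334/2)=0.165929; N=√[6·1·6·1]=6.000000
Admissible k: 0..1 (factorial args all ≥0)
  k=0: (−1)^0·6.0000/(6)·0.9861^4·0.1659^0 = +0.945693
  k=1: (−1)^1·6.0000/(2)·0.9861^2·0.1659^2 = -0.080323
d^2_{1,1}(0.3334) = +0.945693 -0.080323 = +0.865370
|D^2_{1,1}|² = |d^2_{1,1}(β)|² = (+0.865370)² = 0.748865 (the z-rotation phases have unit modulus)

P=0.7489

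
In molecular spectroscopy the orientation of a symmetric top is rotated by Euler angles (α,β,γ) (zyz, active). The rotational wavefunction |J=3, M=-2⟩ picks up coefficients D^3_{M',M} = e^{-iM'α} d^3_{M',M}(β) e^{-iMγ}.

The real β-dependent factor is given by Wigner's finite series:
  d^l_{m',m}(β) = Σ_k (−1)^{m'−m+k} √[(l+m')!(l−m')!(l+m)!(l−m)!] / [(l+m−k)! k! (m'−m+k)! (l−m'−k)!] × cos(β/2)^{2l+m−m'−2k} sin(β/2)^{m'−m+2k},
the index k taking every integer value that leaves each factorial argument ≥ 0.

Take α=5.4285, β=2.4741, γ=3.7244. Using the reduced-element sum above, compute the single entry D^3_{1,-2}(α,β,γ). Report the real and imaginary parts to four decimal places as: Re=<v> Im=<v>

Re=-0.2574 Im=0.5336

First d^3_{1,-2}(β=2.4741), then the phase factors e^{-i(1)α} and e^{-i(-2)γ}:
Half-angle: c=0.327585, s=0.944822. N=√(24·2·1·120)=75.894664
Admissible k: 0..1 (factorial args all ≥0)
  k=0: (−1)^3·75.8947/(12)·0.3276^3·0.9448^3 = -0.187522
  k=1: (−1)^4·75.8947/(24)·0.3276^1·0.9448^5 = +0.779962
d^3_{1,-2}(2.4741) = -0.187522 +0.779962 = +0.592440
D = (+0.656456+0.754364i)·(+0.592440)·(+0.394186+0.919031i) = -0.257426+0.533589i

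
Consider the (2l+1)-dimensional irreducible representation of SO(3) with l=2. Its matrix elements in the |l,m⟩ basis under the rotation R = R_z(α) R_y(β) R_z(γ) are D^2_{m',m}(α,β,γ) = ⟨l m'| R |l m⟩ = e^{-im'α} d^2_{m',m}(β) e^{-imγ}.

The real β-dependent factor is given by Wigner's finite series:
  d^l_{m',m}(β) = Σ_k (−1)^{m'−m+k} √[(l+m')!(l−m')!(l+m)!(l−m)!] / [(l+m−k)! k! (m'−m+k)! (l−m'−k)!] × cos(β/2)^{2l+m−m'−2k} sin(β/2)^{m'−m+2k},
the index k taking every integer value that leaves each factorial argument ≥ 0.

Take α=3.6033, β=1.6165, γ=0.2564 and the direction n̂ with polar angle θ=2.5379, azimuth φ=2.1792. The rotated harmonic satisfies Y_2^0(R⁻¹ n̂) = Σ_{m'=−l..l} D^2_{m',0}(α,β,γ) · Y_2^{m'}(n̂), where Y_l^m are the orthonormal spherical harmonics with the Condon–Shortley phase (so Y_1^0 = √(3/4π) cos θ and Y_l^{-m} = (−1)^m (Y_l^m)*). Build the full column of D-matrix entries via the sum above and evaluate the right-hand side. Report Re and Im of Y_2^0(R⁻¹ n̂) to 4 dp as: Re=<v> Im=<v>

Need the full column D^2_{m',0} for m'=−2..2 at α=3.6033, β=1.6165, γ=0.2564.
cos(β/2)=0.690765, sin(β/2)=0.723079
d^2_{-2,0}: single k=2 term ⇒ +0.611094;  D = +0.368551+0.487449i
d^2_{-1,0}: k∈[1..2] ⇒ +0.583784 -0.639682 = -0.055897;  D = +0.050045+0.024901i
d^2_{0,0}: k∈[0..2] ⇒ +0.227678 -0.997913 +0.273366 = -0.496869;  D = -0.496869+0.000000i
d^2_{1,0}: k∈[0..1] ⇒ -0.583784 +0.639682 = +0.055897;  D = -0.050045+0.024901i
d^2_{2,0}: single k=0 term ⇒ +0.611094;  D = +0.368551-0.487449i
Y_2^{m'}(θ=2.5379,φ=2.1792) and Σ D·Y over m':
  (+0.3686+0.4874i)·(-0.0432+0.1168i)  (+0.0500+0.0249i)·(+0.2064+0.2963i)  (-0.4969+0.0000i)·(+0.3259+0.0000i)  (-0.0500+0.0249i)·(-0.2064+0.2963i)  (+0.3686-0.4874i)·(-0.0432-0.1168i)
Y_2^0(R⁻¹ n̂) = -0.301652+0.000000i

Re=-0.3017 Im=0.0000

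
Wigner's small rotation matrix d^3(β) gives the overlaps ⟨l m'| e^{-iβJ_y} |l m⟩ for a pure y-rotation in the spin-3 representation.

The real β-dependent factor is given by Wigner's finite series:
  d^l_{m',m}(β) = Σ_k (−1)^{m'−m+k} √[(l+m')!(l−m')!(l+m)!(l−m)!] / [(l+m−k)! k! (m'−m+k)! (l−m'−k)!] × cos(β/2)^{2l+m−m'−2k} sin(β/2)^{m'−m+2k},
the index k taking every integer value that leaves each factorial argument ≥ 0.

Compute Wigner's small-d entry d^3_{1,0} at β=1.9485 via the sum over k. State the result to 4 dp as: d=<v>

d=0.1288

d^3_{1,0}(β=1.9485) via Wigner's sum:
c=cos(1.9485/2)=0.561789, s=sin(1.9485/2)=0.827281; N=√[24·2·6·6]=41.569219
Admissible k: 0..2 (factorial args all ≥0)
  k=0: (−1)^1·41.5692/(12)·0.5618^5·0.8273^1 = -0.160365
  k=1: (−1)^2·41.5692/(4)·0.5618^3·0.8273^3 = +1.043253
  k=2: (−1)^3·41.5692/(12)·0.5618^1·0.8273^5 = -0.754099
d^3_{1,0}(1.9485) = -0.160365 +1.043253 -0.754099 = +0.128790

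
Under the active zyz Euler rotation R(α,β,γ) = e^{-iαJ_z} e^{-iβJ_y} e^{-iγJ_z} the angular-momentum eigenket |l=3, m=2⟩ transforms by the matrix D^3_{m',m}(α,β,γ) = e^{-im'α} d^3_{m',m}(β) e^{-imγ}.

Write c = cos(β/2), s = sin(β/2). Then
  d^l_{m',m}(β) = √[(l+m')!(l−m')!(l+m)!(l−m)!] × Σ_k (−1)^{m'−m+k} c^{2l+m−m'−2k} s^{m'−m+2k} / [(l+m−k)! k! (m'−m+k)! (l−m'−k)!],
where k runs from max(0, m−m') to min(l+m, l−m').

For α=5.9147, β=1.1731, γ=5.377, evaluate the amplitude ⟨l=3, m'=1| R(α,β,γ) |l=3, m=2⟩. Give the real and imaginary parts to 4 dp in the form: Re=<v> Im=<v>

Re=-0.0469 Im=0.0671

D^3_{1,2}(5.9147,1.1731,5.377) = e^{-i·1·5.9147}·d^3_{1,2}(1.1731)·e^{-i·2·5.377}. Compute d first:
c=cos(1.1731/2)=0.832855, s=sin(1.1731/2)=0.553491; N=√[24·2·120·1]=75.894664
k∈{1,2} keeps every argument non-negative
  k=1: (−1)^0·75.8947/(24)·0.8329^5·0.5535^1 = +0.701387
  k=2: (−1)^1·75.8947/(12)·0.8329^3·0.5535^3 = -0.619541
d^3_{1,2}(1.1731) = +0.701387 -0.619541 = +0.081846
Phases: e^{-i·(1)·5.9147}=+0.932874+0.360203i, e^{-i·(2)·5.377}=-0.239231+0.970963i ⇒ D=-0.046891+0.067082i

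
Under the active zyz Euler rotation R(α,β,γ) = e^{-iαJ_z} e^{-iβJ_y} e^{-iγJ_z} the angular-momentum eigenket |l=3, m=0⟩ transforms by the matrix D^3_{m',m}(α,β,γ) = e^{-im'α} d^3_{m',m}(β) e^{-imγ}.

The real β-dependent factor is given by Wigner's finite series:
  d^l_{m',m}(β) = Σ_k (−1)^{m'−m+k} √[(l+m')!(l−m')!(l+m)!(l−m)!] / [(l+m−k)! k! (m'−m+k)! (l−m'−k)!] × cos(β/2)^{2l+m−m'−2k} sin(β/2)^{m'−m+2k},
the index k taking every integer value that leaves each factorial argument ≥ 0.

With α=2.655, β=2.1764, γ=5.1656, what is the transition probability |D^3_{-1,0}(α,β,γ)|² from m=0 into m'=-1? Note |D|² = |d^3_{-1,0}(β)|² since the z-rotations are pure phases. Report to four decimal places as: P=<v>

First d^3_{-1,0}(β=2.1764), then the phase factors e^{-i(-1)α} and e^{-i(0)γ}:
c=cos(2.1764/2)=0.464081, s=sin(2.1764/2)=0.885793; N=√[2·24·6·6]=41.569219
Admissible k: 1..3 (factorial args all ≥0)
  k=1: (−1)^0·41.5692/(12)·0.4641^5·0.8858^1 = +0.066053
  k=2: (−1)^1·41.5692/(4)·0.4641^3·0.8858^3 = -0.721919
  k=3: (−1)^2·41.5692/(12)·0.4641^1·0.8858^5 = +0.876688
d^3_{-1,0}(2.1764) = +0.066053 -0.721919 +0.876688 = +0.220821
|D^3_{-1,0}|² = |d^3_{-1,0}(β)|² = (+0.220821)² = 0.048762 (the z-rotation phases have unit modulus)

P=0.0488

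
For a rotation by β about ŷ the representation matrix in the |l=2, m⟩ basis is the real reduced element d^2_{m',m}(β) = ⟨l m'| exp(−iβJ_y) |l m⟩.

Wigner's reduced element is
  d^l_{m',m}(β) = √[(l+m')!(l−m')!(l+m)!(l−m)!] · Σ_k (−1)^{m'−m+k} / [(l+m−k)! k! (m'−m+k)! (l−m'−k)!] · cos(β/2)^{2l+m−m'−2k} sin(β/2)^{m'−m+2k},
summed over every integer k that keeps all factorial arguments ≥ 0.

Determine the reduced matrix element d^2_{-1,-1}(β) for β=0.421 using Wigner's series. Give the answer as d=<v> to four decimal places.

d=0.7893

d^2_{-1,-1}(β=0.421) via Wigner's sum:
Half-angle: c=0.977927, s=0.208949. N=√(1·6·1·6)=6.000000
Admissible k: 0..1 (factorial args all ≥0)
  k=0: (−1)^0·6.0000/(6)·0.9779^4·0.2089^0 = +0.914587
  k=1: (−1)^1·6.0000/(2)·0.9779^2·0.2089^2 = -0.125260
d^2_{-1,-1}(0.421) = +0.914587 -0.125260 = +0.789326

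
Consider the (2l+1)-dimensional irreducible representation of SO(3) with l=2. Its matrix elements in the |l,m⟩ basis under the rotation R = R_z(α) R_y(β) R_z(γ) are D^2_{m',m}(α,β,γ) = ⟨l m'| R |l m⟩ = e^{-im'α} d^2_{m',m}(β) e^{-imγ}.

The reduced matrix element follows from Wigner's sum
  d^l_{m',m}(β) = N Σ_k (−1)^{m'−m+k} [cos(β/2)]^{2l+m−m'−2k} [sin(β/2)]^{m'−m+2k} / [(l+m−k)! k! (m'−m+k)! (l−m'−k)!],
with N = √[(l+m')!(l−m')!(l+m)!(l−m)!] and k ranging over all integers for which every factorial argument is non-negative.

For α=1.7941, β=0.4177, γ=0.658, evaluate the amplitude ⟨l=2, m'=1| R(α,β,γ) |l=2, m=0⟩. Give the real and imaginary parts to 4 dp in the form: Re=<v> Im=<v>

Split into d^2_{1,0}(β=0.4177) × two z-phases.
With c≡cos(β/2)=0.978270 and s≡sin(β/2)=0.207335, N=[6·1·2·2]^{1/2}=4.898979
Admissible k: 0..1 (factorial args all ≥0)
  k=0: (−1)^1·4.8990/(2)·0.9783^3·0.2073^1 = -0.475472
  k=1: (−1)^2·4.8990/(2)·0.9783^1·0.2073^3 = +0.021358
d^2_{1,0}(0.4177) = -0.475472 +0.021358 = -0.454114
D = (-0.221452-0.975171i)·(-0.454114)·(+1.000000+0.000000i) = +0.100565+0.442839i

Re=0.1006 Im=0.4428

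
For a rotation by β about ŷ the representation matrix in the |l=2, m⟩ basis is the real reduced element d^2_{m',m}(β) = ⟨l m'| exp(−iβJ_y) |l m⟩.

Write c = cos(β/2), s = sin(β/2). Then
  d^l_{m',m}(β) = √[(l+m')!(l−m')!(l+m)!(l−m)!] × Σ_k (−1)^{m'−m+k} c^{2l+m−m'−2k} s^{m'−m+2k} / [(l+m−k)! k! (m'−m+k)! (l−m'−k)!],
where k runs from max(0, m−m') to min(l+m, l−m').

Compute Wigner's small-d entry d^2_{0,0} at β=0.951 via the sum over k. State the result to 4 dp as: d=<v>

d^2_{0,0}(β=0.951) via Wigner's sum:
Half-angle: c=0.889064, s=0.457783. N=√(2·2·2·2)=4.000000
k∈{0,1,2} keeps every argument non-negative
  k=0: (−1)^0·4.0000/(4)·0.8891^4·0.4578^0 = +0.624787
  k=1: (−1)^1·4.0000/(1)·0.8891^2·0.4578^2 = -0.662591
  k=2: (−1)^2·4.0000/(4)·0.8891^0·0.4578^4 = +0.043918
d^2_{0,0}(0.951) = +0.624787 -0.662591 +0.043918 = +0.006114

d=0.0061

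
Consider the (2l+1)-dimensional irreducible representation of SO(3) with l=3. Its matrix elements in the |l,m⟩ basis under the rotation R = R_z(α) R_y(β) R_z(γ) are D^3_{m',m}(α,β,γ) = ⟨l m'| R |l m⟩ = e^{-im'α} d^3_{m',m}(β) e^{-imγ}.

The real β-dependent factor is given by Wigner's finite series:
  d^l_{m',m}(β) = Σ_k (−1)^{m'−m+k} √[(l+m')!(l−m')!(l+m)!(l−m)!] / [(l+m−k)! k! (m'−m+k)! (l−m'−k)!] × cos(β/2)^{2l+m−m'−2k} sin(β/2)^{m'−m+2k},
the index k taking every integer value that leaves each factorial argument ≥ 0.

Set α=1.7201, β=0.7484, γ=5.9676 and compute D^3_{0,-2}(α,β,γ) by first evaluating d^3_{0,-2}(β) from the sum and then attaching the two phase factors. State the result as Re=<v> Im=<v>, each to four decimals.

First d^3_{0,-2}(β=0.7484), then the phase factors e^{-i(0)α} and e^{-i(-2)γ}:
c=cos(0.7484/2)=0.930800, s=sin(0.7484/2)=0.365528; N=√[6·6·1·120]=65.726707
k: max(0,(-2)−(0))=0 … min(3+(-2),3−(0))=1
  k=0: (−1)^2·65.7267/(12)·0.9308^4·0.3655^2 = +0.549323
  k=1: (−1)^3·65.7267/(12)·0.9308^2·0.3655^4 = -0.084714
d^3_{0,-2}(0.7484) = +0.549323 -0.084714 = +0.464609
Attach z-rotation phases: D = e^{-i(0)(1.7201)}·(+0.464609)·e^{-i(-2)(5.9676)} = +0.375096-0.274161i

Re=0.3751 Im=-0.2742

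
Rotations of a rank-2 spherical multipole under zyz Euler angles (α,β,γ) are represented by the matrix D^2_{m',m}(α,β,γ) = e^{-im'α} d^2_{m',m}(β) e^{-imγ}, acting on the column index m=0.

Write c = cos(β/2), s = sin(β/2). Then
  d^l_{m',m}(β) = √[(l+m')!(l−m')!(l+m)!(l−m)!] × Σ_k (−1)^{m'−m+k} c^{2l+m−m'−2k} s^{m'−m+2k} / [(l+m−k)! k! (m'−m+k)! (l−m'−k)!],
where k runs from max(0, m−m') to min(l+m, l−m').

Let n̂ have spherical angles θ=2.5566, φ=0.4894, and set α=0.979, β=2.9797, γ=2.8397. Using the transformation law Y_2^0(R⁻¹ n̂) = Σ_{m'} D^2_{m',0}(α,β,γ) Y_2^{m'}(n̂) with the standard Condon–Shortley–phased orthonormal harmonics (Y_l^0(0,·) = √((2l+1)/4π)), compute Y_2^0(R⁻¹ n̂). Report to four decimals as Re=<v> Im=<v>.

Need the full column D^2_{m',0} for m'=−2..2 at α=0.979, β=2.9797, γ=2.8397.
cos(β/2)=0.080858, sin(β/2)=0.996726
d^2_{-2,0}: single k=2 term ⇒ +0.015910;  D = -0.006008+0.014732i
d^2_{-1,0}: k∈[1..2] ⇒ +0.001291 -0.196122 = -0.194831;  D = -0.108687-0.161698i
d^2_{0,0}: k∈[0..2] ⇒ +0.000043 -0.025981 +0.986967 = +0.961028;  D = +0.961028+0.000000i
d^2_{1,0}: k∈[0..1] ⇒ -0.001291 +0.196122 = +0.194831;  D = +0.108687-0.161698i
d^2_{2,0}: single k=0 term ⇒ +0.015910;  D = -0.006008-0.014732i
Y_2^{m'}(θ=2.5566,φ=0.4894) and Σ D·Y over m':
  (-0.0060+0.0147i)·(+0.0657-0.0977i)  (-0.1087-0.1617i)·(-0.3139+0.1672i)  (+0.9610+0.0000i)·(+0.3423+0.0000i)  (+0.1087-0.1617i)·(+0.3139+0.1672i)  (-0.0060-0.0147i)·(+0.0657+0.0977i)
Y_2^0(R⁻¹ n̂) = +0.453335+0.000000i

Re=0.4533 Im=0.0000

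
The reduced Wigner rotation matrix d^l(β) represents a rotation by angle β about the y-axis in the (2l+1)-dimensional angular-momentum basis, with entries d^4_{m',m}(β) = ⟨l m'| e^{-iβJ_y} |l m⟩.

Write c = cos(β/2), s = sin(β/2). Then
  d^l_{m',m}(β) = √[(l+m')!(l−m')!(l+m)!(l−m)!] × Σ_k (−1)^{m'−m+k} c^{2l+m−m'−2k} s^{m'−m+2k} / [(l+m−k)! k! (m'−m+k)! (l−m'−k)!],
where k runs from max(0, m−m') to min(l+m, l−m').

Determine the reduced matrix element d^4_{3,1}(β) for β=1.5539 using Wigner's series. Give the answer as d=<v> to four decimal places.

d^4_{3,1}(β=1.5539) via Wigner's sum:
Half-angle: c=0.713055, s=0.701108. N=√(5040·1·120·6)=1904.940944
k∈{0,1} keeps every argument non-negative
  k=0: (−1)^2·1904.9409/(240)·0.7131^6·0.7011^2 = +0.512837
  k=1: (−1)^3·1904.9409/(144)·0.7131^4·0.7011^4 = -0.826325
d^4_{3,1}(1.5539) = +0.512837 -0.826325 = -0.313489

d=-0.3135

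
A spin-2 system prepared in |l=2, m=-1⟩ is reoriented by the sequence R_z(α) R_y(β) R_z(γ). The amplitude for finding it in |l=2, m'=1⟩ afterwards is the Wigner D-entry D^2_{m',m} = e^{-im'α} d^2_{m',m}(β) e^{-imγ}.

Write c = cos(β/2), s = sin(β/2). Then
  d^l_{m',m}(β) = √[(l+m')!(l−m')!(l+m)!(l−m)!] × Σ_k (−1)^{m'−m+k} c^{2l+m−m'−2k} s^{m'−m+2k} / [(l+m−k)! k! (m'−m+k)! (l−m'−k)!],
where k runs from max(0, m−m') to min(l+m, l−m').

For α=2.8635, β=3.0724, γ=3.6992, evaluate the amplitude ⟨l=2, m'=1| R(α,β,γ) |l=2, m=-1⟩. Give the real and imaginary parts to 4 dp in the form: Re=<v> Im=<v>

D^2_{1,-1}(2.8635,3.0724,3.6992) = e^{-i·1·2.8635}·d^2_{1,-1}(3.0724)·e^{-i·-1·3.6992}. Compute d first:
Half-angle: c=0.034589, s=0.999402. N=√(6·1·1·6)=6.000000
k: max(0,(-1)−(1))=0 … min(2+(-1),2−(1))=1
  k=0: (−1)^2·6.0000/(2)·0.0346^2·0.9994^2 = +0.003585
  k=1: (−1)^3·6.0000/(6)·0.0346^0·0.9994^4 = -0.997609
d^2_{1,-1}(3.0724) = +0.003585 -0.997609 = -0.994024
D = (-0.961581-0.274522i)·(-0.994024)·(-0.848524-0.529157i) = -0.666650-0.737333i

Re=-0.6667 Im=-0.7373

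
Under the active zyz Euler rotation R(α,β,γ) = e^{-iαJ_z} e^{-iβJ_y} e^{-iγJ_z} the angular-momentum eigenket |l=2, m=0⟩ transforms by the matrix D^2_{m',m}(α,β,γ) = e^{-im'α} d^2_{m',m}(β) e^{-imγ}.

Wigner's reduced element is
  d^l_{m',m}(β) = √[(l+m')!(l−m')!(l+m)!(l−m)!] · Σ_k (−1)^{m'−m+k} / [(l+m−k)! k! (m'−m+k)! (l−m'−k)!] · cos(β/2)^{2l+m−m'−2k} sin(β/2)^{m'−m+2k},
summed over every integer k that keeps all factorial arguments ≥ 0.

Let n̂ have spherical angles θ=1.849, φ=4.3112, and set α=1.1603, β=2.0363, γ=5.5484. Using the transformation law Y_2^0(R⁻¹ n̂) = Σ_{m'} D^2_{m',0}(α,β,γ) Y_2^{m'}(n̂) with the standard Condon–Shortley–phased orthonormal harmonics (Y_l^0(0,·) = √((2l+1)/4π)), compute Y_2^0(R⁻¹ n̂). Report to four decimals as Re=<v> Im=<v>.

Need the full column D^2_{m',0} for m'=−2..2 at α=1.1603, β=2.0363, γ=5.5484.
cos(β/2)=0.524941, sin(β/2)=0.851138
d^2_{-2,0}: single k=2 term ⇒ +0.488987;  D = -0.333243+0.357852i
d^2_{-1,0}: k∈[1..2] ⇒ +0.301584 -0.792843 = -0.491258;  D = -0.196044-0.450446i
d^2_{0,0}: k∈[0..2] ⇒ +0.075935 -0.798513 +0.524808 = -0.197770;  D = -0.197770+0.000000i
d^2_{1,0}: k∈[0..1] ⇒ -0.301584 +0.792843 = +0.491258;  D = +0.196044-0.450446i
d^2_{2,0}: single k=0 term ⇒ +0.488987;  D = -0.333243-0.357852i
Y_2^{m'}(θ=1.849,φ=4.3112) and Σ D·Y over m':
  (-0.3332+0.3579i)·(-0.2482-0.2568i)  (-0.1960-0.4504i)·(+0.0797-0.1878i)  (-0.1978+0.0000i)·(-0.2440+0.0000i)  (+0.1960-0.4504i)·(-0.0797-0.1878i)  (-0.3332-0.3579i)·(-0.2482+0.2568i)
Y_2^0(R⁻¹ n̂) = +0.197045+0.000000i

Re=0.1970 Im=0.0000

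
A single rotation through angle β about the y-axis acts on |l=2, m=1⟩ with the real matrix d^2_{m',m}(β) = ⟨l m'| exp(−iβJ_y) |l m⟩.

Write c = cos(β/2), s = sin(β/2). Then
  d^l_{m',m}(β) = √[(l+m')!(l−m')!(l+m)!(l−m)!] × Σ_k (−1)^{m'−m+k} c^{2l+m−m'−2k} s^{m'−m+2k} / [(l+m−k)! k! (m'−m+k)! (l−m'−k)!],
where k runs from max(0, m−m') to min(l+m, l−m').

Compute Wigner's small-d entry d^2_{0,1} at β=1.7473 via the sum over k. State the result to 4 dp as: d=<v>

d^2_{0,1}(β=1.7473) via Wigner's sum:
c=cos(1.7473/2)=0.642032, s=sin(1.7473/2)=0.766677; N=√[2·2·6·1]=4.898979
The bounds max(0,m−m')=1 and min(l+m,l−m')=2 give 2 terms
  k=1: (−1)^0·4.8990/(2)·0.6420^3·0.7667^1 = +0.497003
  k=2: (−1)^1·4.8990/(2)·0.6420^1·0.7667^3 = -0.708713
d^2_{0,1}(1.7473) = +0.497003 -0.708713 = -0.211710

d=-0.2117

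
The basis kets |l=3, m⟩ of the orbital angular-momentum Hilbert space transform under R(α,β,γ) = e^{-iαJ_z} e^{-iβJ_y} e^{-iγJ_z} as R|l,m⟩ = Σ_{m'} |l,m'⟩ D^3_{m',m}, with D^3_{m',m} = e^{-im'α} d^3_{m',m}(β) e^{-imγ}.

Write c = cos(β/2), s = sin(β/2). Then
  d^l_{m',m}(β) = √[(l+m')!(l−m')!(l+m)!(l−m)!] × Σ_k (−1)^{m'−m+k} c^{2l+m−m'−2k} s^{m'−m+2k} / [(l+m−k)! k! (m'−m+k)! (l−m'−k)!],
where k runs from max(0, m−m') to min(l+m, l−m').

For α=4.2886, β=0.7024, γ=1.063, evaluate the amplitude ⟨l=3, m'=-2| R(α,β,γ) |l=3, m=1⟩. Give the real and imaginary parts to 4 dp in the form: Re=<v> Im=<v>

First d^3_{-2,1}(β=0.7024), then the phase factors e^{-i(-2)α} and e^{-i(1)γ}:
Half-angle: c=0.938961, s=0.344025. N=√(1·120·24·2)=75.894664
k∈{3,4} keeps every argument non-negative
  k=3: (−1)^0·75.8947/(12)·0.9390^3·0.3440^3 = +0.213177
  k=4: (−1)^1·75.8947/(24)·0.9390^1·0.3440^5 = -0.014309
d^3_{-2,1}(0.7024) = +0.213177 -0.014309 = +0.198869
D = (-0.661801+0.749680i)·(+0.198869)·(+0.486253-0.873818i) = +0.066279+0.187499i

Re=0.0663 Im=0.1875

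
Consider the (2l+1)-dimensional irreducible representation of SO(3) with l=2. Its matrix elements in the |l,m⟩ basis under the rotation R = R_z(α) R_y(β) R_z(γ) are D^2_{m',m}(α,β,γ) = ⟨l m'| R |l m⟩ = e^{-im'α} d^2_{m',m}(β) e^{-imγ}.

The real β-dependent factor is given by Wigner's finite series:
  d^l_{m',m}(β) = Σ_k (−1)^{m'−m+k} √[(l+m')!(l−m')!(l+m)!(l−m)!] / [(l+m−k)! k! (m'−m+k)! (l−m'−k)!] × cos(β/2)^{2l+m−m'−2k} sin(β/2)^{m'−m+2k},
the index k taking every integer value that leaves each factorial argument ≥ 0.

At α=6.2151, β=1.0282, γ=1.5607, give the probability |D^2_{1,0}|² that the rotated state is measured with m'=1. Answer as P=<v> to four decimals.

First d^2_{1,0}(β=1.0282), then the phase factors e^{-i(1)α} and e^{-i(0)γ}:
With c≡cos(β/2)=0.870736 and s≡sin(β/2)=0.491751, N=[6·1·2·2]^{1/2}=4.898979
The bounds max(0,m−m')=0 and min(l+m,l−m')=1 give 2 terms
  k=0: (−1)^1·4.8990/(2)·0.8707^3·0.4918^1 = -0.795207
  k=1: (−1)^2·4.8990/(2)·0.8707^1·0.4918^3 = +0.253629
d^2_{1,0}(1.0282) = -0.795207 +0.253629 = -0.541578
|D^2_{1,0}|² = |d^2_{1,0}(β)|² = (-0.541578)² = 0.293307 (the z-rotation phases have unit modulus)

P=0.2933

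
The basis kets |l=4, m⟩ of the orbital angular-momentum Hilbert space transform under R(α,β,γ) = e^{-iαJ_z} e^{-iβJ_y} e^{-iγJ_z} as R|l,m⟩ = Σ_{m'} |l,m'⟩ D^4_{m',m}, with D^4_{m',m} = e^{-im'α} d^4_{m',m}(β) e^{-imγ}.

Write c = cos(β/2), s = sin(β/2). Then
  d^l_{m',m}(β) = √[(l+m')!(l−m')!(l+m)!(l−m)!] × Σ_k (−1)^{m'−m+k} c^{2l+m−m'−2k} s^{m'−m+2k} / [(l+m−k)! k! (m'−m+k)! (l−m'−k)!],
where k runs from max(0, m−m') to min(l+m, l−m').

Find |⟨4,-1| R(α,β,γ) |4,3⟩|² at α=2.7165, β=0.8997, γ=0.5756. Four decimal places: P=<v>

P=0.0716

Split into d^4_{-1,3}(β=0.8997) × two z-phases.
c=cos(0.8997/2)=0.900512, s=sin(0.8997/2)=0.434830; N=√[6·120·5040·1]=1904.940944
k: max(0,(3)−(-1))=4 … min(4+(3),4−(-1))=5
  k=4: (−1)^0·1904.9409/(144)·0.9005^4·0.4348^4 = +0.310998
  k=5: (−1)^1·1904.9409/(240)·0.9005^2·0.4348^6 = -0.043508
d^4_{-1,3}(0.8997) = +0.310998 -0.043508 = +0.267490
|D^4_{-1,3}|² = |d^4_{-1,3}(β)|² = (+0.267490)² = 0.071551 (the z-rotation phases have unit modulus)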